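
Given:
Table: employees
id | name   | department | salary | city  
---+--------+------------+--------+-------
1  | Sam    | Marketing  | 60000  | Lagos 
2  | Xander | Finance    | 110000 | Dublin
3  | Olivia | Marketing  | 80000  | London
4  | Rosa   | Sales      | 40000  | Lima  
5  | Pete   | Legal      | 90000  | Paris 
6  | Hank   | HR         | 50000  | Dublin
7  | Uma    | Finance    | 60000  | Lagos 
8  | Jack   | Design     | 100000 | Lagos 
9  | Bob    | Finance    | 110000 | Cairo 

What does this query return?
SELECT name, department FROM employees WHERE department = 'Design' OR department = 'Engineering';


Filtering: department = 'Design' OR 'Engineering'
Matching: 1 rows

1 rows:
Jack, Design


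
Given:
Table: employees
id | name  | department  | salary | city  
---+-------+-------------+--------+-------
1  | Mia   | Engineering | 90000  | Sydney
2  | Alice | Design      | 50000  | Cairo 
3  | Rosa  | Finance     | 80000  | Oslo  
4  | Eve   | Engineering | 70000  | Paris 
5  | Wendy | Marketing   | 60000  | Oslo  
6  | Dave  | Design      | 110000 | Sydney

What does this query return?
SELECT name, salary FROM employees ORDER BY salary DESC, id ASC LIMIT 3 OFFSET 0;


Sort by salary DESC (id ASC tiebreak), then skip 0 and take 3
Rows 1 through 3

3 rows:
Dave, 110000
Mia, 90000
Rosa, 80000


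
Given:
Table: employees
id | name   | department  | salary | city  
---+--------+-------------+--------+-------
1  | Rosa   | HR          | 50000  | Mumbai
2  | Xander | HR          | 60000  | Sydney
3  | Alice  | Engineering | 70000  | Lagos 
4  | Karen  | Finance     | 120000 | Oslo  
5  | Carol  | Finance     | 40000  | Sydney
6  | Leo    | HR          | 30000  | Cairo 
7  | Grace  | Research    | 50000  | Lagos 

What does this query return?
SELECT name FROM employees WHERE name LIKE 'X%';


LIKE 'X%' matches names starting with 'X'
Matching: 1

1 rows:
Xander


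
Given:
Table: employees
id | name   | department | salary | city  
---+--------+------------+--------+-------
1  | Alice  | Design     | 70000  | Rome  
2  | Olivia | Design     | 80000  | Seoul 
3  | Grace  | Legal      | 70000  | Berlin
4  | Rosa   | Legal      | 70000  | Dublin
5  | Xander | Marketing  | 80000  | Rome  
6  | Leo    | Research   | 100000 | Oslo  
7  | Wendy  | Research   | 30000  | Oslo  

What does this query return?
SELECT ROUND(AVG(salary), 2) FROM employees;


SUM(salary) = 500000
COUNT = 7
ROUND(AVG, 2) = ROUND(500000 / 7, 2) = 71428.57

71428.57


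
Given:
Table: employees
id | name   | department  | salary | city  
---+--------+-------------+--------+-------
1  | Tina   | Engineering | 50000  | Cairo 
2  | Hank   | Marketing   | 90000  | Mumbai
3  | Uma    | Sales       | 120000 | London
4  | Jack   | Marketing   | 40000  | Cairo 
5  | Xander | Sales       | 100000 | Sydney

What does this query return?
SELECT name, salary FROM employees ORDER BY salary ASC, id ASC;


Sorting by salary ASC, then id ASC for ties

5 rows:
Jack, 40000
Tina, 50000
Hank, 90000
Xander, 100000
Uma, 120000


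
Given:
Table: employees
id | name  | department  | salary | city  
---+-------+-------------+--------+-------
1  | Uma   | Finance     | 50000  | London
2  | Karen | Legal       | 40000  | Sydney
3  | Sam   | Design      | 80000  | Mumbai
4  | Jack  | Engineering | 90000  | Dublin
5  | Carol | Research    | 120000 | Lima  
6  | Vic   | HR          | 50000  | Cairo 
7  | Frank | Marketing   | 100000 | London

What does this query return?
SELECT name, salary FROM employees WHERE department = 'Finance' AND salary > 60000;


Filtering: department = 'Finance' AND salary > 60000
Matching: 0 rows

Empty result set (0 rows)


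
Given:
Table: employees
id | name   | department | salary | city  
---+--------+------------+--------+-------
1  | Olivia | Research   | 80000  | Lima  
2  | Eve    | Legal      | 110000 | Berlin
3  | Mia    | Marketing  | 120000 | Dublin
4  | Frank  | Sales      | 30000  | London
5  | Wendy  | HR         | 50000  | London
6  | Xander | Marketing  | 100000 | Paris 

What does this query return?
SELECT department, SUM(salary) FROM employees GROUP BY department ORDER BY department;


Summing salary within each department:
  HR: 50000 = 50000
  Legal: 110000 = 110000
  Marketing: 120000 + 100000 = 220000
  Research: 80000 = 80000
  Sales: 30000 = 30000


5 groups:
HR, 50000
Legal, 110000
Marketing, 220000
Research, 80000
Sales, 30000


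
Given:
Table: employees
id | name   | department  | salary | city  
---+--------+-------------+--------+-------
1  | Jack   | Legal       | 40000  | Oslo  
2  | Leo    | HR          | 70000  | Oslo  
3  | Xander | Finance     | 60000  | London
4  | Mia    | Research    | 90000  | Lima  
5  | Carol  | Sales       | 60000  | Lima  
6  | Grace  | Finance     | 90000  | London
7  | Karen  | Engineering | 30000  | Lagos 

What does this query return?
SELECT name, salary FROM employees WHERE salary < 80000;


Filtering: salary < 80000
Matching: 5 rows

5 rows:
Jack, 40000
Leo, 70000
Xander, 60000
Carol, 60000
Karen, 30000


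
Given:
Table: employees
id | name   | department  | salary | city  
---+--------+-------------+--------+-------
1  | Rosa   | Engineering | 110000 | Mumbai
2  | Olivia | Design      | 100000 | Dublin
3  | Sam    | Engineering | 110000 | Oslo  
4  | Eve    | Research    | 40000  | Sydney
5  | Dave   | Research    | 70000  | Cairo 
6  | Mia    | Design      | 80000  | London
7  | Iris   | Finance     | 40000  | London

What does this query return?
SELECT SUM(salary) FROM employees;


SUM(salary) = 110000 + 100000 + 110000 + 40000 + 70000 + 80000 + 40000 = 550000

550000


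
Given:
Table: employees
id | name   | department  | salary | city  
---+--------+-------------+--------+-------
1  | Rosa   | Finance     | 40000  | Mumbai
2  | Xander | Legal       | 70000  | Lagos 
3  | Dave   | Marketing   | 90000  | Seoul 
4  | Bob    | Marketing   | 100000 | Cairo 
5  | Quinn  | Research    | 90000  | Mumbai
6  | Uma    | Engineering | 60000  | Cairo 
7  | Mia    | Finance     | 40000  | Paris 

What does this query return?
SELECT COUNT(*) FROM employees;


COUNT(*) counts all rows

7


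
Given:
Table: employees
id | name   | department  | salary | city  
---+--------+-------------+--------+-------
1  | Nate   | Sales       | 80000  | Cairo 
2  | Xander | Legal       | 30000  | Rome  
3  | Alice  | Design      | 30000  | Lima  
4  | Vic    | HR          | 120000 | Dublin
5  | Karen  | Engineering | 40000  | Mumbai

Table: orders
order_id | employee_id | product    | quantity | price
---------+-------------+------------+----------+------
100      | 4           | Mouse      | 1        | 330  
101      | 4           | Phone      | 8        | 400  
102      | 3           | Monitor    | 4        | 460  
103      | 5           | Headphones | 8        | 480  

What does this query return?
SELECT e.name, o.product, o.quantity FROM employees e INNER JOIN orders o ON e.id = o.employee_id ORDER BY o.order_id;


Joining employees.id = orders.employee_id:
  employee Vic (id=4) -> order Mouse
  employee Vic (id=4) -> order Phone
  employee Alice (id=3) -> order Monitor
  employee Karen (id=5) -> order Headphones


4 rows:
Vic, Mouse, 1
Vic, Phone, 8
Alice, Monitor, 4
Karen, Headphones, 8


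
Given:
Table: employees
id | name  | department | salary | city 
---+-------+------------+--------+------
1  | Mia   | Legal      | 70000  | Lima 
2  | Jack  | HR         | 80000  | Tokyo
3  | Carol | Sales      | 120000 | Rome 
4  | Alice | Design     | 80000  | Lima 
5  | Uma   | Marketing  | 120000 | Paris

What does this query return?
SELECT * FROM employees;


SELECT * returns all 5 rows with all columns

5 rows:
1, Mia, Legal, 70000, Lima
2, Jack, HR, 80000, Tokyo
3, Carol, Sales, 120000, Rome
4, Alice, Design, 80000, Lima
5, Uma, Marketing, 120000, Paris


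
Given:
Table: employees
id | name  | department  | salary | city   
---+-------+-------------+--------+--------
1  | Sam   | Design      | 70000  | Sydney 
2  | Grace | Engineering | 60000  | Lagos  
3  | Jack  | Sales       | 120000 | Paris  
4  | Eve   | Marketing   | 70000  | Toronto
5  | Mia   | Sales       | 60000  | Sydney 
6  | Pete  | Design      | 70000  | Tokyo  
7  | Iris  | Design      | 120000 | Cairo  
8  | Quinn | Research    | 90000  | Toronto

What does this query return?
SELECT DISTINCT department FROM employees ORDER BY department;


All 'department' values (row order): Design, Engineering, Sales, Marketing, Sales, Design, Design, Research
Removing duplicates leaves 5 unique value(s).

5 values:
Design
Engineering
Marketing
Research
Sales


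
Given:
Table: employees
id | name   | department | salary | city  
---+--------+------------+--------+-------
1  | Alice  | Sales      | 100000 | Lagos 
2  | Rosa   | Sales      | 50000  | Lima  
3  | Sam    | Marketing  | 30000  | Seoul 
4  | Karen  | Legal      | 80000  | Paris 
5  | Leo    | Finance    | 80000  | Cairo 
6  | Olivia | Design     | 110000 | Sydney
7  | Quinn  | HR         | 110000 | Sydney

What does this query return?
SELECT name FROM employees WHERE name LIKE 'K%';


LIKE 'K%' matches names starting with 'K'
Matching: 1

1 rows:
Karen


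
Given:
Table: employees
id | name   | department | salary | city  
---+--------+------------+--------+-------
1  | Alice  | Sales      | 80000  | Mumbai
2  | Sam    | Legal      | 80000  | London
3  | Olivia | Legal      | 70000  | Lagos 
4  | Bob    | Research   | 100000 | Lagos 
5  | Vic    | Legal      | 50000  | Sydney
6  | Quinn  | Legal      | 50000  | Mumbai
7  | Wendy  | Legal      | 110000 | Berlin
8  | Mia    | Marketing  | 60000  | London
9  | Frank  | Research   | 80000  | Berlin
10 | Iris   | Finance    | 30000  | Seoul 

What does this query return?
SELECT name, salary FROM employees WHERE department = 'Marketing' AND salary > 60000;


Filtering: department = 'Marketing' AND salary > 60000
Matching: 0 rows

Empty result set (0 rows)


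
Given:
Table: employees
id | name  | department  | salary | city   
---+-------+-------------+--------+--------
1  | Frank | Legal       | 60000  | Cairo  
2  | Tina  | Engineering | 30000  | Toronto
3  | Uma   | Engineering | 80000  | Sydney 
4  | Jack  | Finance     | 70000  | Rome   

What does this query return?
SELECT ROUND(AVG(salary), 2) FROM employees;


SUM(salary) = 240000
COUNT = 4
ROUND(AVG, 2) = ROUND(240000 / 4, 2) = 60000.0

60000.0


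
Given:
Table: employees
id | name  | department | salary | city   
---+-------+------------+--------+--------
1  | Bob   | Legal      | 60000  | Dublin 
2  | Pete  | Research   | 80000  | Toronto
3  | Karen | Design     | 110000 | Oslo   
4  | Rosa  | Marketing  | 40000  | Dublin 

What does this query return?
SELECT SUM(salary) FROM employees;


SUM(salary) = 60000 + 80000 + 110000 + 40000 = 290000

290000


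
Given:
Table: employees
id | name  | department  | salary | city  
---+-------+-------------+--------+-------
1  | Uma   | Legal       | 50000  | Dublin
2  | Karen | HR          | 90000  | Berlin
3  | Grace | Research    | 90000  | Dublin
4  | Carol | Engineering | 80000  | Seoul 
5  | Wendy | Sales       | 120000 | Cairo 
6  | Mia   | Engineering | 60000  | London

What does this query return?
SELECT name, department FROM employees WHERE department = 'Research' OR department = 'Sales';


Filtering: department = 'Research' OR 'Sales'
Matching: 2 rows

2 rows:
Grace, Research
Wendy, Sales


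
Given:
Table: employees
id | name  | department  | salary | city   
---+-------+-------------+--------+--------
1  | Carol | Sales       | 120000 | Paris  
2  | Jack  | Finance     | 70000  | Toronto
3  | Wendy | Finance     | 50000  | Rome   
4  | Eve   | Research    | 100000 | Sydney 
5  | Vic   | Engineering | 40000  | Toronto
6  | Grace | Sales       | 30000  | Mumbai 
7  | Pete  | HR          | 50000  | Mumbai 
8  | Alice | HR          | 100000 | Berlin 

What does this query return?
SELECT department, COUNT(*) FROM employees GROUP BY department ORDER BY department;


Assigning each row to its department group:
  Carol -> Sales
  Jack -> Finance
  Wendy -> Finance
  Eve -> Research
  Vic -> Engineering
  Grace -> Sales
  Pete -> HR
  Alice -> HR


5 groups:
Engineering, 1
Finance, 2
HR, 2
Research, 1
Sales, 2


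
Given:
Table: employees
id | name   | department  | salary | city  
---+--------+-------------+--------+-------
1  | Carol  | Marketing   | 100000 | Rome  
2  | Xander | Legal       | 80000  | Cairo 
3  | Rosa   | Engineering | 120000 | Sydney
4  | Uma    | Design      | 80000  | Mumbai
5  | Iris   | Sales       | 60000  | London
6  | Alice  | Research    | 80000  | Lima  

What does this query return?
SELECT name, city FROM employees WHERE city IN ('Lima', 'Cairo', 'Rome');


Filtering: city IN ('Lima', 'Cairo', 'Rome')
Matching: 3 rows

3 rows:
Carol, Rome
Xander, Cairo
Alice, Lima


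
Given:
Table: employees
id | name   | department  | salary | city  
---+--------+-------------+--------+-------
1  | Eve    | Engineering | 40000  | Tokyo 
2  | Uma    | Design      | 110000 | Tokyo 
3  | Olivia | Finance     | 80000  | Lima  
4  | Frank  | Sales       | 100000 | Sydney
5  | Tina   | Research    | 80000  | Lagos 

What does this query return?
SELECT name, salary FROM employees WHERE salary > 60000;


Filtering: salary > 60000
Matching: 4 rows

4 rows:
Uma, 110000
Olivia, 80000
Frank, 100000
Tina, 80000


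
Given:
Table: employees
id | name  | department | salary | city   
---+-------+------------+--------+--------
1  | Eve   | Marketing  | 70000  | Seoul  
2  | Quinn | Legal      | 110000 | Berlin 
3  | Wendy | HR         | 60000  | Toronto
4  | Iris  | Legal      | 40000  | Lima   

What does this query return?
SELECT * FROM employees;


SELECT * returns all 4 rows with all columns

4 rows:
1, Eve, Marketing, 70000, Seoul
2, Quinn, Legal, 110000, Berlin
3, Wendy, HR, 60000, Toronto
4, Iris, Legal, 40000, Lima


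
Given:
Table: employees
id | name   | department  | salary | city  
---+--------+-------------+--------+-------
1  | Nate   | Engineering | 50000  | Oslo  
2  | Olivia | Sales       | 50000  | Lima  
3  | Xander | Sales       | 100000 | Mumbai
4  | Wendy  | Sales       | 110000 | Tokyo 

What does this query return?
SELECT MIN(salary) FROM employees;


Salaries: 50000, 50000, 100000, 110000
MIN = 50000

50000


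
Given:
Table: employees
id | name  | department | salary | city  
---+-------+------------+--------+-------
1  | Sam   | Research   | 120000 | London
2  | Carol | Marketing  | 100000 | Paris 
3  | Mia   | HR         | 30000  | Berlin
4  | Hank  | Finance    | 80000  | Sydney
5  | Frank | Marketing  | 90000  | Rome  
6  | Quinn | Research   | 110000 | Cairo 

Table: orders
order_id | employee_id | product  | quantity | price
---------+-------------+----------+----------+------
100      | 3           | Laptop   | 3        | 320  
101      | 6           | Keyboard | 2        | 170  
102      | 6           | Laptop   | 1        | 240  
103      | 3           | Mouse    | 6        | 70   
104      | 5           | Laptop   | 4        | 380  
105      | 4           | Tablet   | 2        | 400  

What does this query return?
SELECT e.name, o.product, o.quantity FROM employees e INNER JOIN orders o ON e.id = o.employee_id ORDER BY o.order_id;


Joining employees.id = orders.employee_id:
  employee Mia (id=3) -> order Laptop
  employee Quinn (id=6) -> order Keyboard
  employee Quinn (id=6) -> order Laptop
  employee Mia (id=3) -> order Mouse
  employee Frank (id=5) -> order Laptop
  employee Hank (id=4) -> order Tablet


6 rows:
Mia, Laptop, 3
Quinn, Keyboard, 2
Quinn, Laptop, 1
Mia, Mouse, 6
Frank, Laptop, 4
Hank, Tablet, 2


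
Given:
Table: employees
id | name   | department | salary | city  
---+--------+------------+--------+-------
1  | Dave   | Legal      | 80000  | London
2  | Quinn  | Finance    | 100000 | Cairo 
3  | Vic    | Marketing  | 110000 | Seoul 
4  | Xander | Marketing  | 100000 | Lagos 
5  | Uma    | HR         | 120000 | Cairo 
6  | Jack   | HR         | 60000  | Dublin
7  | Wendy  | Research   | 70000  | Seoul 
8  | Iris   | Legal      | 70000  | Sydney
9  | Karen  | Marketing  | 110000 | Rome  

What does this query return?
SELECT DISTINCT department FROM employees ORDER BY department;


All 'department' values (row order): Legal, Finance, Marketing, Marketing, HR, HR, Research, Legal, Marketing
Removing duplicates leaves 5 unique value(s).

5 values:
Finance
HR
Legal
Marketing
Research


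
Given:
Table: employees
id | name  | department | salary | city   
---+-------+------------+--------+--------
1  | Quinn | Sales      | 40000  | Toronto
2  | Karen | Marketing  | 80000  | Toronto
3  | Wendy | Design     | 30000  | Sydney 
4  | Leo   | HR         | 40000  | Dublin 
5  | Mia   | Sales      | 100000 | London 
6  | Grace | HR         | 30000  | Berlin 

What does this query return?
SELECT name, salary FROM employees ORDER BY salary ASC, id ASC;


Sorting by salary ASC, then id ASC for ties

6 rows:
Wendy, 30000
Grace, 30000
Quinn, 40000
Leo, 40000
Karen, 80000
Mia, 100000


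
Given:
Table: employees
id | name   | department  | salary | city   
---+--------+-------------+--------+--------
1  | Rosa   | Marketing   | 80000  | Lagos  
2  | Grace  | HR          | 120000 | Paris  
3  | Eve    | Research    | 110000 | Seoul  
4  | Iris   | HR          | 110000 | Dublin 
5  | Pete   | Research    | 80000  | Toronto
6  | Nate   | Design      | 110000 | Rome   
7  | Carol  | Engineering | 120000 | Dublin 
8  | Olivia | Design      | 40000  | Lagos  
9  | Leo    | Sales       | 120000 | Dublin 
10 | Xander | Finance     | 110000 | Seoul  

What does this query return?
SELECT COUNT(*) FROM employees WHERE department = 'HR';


Counting rows where department = 'HR'
  Grace -> MATCH
  Iris -> MATCH


2


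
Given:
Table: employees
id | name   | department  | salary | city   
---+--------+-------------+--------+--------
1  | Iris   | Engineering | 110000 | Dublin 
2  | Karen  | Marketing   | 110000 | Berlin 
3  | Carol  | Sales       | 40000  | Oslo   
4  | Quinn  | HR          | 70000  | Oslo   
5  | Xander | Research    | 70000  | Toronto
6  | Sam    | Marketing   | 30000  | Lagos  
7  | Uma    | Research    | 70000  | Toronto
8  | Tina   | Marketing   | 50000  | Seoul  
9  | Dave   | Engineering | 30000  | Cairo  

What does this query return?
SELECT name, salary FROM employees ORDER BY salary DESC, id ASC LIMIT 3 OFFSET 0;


Sort by salary DESC (id ASC tiebreak), then skip 0 and take 3
Rows 1 through 3

3 rows:
Iris, 110000
Karen, 110000
Quinn, 70000


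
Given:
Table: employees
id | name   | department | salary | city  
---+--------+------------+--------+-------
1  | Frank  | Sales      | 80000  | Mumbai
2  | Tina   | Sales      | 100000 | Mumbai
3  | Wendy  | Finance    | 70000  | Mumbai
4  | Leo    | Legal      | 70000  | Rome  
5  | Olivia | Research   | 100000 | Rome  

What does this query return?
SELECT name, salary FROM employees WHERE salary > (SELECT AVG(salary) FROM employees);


Subquery: AVG(salary) = 84000.0
Filtering: salary > 84000.0
  Tina (100000) -> MATCH
  Olivia (100000) -> MATCH


2 rows:
Tina, 100000
Olivia, 100000


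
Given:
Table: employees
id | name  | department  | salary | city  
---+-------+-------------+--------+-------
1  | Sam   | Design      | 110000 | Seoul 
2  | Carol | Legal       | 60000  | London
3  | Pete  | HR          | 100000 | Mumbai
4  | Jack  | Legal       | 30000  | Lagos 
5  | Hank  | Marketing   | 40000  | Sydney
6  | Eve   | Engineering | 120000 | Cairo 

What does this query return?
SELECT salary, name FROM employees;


Projecting columns: salary, name

6 rows:
110000, Sam
60000, Carol
100000, Pete
30000, Jack
40000, Hank
120000, Eve


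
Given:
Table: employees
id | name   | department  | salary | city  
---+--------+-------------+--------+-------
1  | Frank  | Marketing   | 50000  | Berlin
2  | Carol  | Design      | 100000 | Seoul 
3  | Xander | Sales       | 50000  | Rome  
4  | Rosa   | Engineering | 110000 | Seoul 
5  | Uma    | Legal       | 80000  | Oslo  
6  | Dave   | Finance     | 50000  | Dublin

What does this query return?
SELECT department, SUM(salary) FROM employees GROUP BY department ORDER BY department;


Summing salary within each department:
  Design: 100000 = 100000
  Engineering: 110000 = 110000
  Finance: 50000 = 50000
  Legal: 80000 = 80000
  Marketing: 50000 = 50000
  Sales: 50000 = 50000


6 groups:
Design, 100000
Engineering, 110000
Finance, 50000
Legal, 80000
Marketing, 50000
Sales, 50000


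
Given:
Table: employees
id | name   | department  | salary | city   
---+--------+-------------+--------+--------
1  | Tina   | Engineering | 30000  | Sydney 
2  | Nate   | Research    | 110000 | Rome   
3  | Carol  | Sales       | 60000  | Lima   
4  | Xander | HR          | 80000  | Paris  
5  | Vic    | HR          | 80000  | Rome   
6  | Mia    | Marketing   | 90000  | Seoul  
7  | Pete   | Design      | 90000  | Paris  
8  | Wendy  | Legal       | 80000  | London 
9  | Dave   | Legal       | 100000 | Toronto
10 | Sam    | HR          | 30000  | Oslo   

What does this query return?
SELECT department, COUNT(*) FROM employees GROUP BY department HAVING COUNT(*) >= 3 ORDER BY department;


Groups with count >= 3:
  HR: 3 -> PASS
  Design: 1 -> filtered out
  Engineering: 1 -> filtered out
  Legal: 2 -> filtered out
  Marketing: 1 -> filtered out
  Research: 1 -> filtered out
  Sales: 1 -> filtered out


1 groups:
HR, 3


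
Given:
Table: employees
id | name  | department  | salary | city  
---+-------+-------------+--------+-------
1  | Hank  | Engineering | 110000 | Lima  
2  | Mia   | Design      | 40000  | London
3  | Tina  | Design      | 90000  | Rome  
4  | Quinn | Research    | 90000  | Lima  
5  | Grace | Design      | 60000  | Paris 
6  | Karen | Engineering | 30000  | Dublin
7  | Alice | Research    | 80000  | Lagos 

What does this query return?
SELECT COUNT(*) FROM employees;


COUNT(*) counts all rows

7


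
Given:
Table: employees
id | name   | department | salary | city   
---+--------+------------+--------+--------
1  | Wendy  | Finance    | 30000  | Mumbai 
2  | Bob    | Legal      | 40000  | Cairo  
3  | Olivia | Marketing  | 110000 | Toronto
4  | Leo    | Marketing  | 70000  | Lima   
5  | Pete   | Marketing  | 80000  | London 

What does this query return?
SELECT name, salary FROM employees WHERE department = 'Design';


Filtering: department = 'Design'
Matching rows: 0

Empty result set (0 rows)


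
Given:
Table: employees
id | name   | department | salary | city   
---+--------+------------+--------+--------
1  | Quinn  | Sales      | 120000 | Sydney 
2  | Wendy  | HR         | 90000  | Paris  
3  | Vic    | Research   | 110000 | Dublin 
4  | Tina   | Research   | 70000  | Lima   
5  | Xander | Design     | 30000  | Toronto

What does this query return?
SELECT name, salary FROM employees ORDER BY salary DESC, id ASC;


Sorting by salary DESC, then id ASC for ties

5 rows:
Quinn, 120000
Vic, 110000
Wendy, 90000
Tina, 70000
Xander, 30000


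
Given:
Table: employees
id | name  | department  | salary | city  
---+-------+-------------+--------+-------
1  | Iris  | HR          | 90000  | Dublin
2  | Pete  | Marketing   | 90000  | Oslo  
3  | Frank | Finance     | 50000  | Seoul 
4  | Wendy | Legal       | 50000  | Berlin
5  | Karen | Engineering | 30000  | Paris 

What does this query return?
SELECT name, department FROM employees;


Projecting columns: name, department

5 rows:
Iris, HR
Pete, Marketing
Frank, Finance
Wendy, Legal
Karen, Engineering


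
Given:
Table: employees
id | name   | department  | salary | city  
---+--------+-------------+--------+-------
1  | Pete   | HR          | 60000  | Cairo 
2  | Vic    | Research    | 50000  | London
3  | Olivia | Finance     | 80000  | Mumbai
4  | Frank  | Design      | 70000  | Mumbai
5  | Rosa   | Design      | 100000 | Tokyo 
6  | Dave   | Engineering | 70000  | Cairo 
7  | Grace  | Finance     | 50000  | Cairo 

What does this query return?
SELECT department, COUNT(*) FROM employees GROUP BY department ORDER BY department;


Assigning each row to its department group:
  Pete -> HR
  Vic -> Research
  Olivia -> Finance
  Frank -> Design
  Rosa -> Design
  Dave -> Engineering
  Grace -> Finance


5 groups:
Design, 2
Engineering, 1
Finance, 2
HR, 1
Research, 1


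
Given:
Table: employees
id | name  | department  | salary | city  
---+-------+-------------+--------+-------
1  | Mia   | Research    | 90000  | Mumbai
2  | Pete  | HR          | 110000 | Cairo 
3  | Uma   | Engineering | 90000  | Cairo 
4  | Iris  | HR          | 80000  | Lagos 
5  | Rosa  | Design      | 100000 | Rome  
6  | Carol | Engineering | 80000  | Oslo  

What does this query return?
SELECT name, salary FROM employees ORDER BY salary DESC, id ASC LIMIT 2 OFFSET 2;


Sort by salary DESC (id ASC tiebreak), then skip 2 and take 2
Rows 3 through 4

2 rows:
Mia, 90000
Uma, 90000


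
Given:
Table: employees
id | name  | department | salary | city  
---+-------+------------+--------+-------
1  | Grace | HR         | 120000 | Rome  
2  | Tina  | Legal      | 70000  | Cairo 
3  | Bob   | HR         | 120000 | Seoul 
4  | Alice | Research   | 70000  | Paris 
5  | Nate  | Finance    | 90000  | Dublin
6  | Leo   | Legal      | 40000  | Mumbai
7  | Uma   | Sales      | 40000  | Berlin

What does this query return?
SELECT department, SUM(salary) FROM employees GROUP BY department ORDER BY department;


Summing salary within each department:
  Finance: 90000 = 90000
  HR: 120000 + 120000 = 240000
  Legal: 70000 + 40000 = 110000
  Research: 70000 = 70000
  Sales: 40000 = 40000


5 groups:
Finance, 90000
HR, 240000
Legal, 110000
Research, 70000
Sales, 40000


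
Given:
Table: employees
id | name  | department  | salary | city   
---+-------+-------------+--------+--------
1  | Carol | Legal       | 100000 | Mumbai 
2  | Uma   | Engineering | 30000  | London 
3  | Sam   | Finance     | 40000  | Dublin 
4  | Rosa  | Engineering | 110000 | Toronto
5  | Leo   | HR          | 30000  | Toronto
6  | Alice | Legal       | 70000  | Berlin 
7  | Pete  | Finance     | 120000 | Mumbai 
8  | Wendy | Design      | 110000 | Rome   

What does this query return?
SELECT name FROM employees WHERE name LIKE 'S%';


LIKE 'S%' matches names starting with 'S'
Matching: 1

1 rows:
Sam


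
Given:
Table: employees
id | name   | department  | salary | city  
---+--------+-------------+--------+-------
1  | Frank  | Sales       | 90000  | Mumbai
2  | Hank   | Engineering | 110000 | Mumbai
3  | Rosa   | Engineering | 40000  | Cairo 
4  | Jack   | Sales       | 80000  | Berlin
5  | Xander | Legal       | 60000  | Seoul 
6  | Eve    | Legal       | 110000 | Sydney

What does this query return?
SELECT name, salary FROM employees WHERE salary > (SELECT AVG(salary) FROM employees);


Subquery: AVG(salary) = 81666.67
Filtering: salary > 81666.67
  Frank (90000) -> MATCH
  Hank (110000) -> MATCH
  Eve (110000) -> MATCH


3 rows:
Frank, 90000
Hank, 110000
Eve, 110000


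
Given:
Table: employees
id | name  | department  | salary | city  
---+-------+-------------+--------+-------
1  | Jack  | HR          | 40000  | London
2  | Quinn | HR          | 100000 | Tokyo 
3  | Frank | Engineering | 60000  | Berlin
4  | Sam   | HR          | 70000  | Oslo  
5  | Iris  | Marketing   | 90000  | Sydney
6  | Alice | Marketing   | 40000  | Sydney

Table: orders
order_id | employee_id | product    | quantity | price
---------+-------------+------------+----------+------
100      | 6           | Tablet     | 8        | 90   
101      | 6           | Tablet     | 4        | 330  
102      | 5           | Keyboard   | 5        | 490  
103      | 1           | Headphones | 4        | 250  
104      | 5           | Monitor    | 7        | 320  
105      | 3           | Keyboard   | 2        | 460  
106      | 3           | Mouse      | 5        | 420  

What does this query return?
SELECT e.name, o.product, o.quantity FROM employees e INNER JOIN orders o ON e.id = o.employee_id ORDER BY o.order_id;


Joining employees.id = orders.employee_id:
  employee Alice (id=6) -> order Tablet
  employee Alice (id=6) -> order Tablet
  employee Iris (id=5) -> order Keyboard
  employee Jack (id=1) -> order Headphones
  employee Iris (id=5) -> order Monitor
  employee Frank (id=3) -> order Keyboard
  employee Frank (id=3) -> order Mouse


7 rows:
Alice, Tablet, 8
Alice, Tablet, 4
Iris, Keyboard, 5
Jack, Headphones, 4
Iris, Monitor, 7
Frank, Keyboard, 2
Frank, Mouse, 5


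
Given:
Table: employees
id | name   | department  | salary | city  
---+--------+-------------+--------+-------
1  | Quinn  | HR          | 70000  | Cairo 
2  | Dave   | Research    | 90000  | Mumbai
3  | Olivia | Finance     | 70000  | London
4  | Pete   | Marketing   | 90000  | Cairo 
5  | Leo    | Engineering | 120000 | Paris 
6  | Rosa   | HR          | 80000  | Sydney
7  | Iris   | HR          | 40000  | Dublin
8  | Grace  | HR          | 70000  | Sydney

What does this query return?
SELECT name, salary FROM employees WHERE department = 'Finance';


Filtering: department = 'Finance'
Matching rows: 1

1 rows:
Olivia, 70000


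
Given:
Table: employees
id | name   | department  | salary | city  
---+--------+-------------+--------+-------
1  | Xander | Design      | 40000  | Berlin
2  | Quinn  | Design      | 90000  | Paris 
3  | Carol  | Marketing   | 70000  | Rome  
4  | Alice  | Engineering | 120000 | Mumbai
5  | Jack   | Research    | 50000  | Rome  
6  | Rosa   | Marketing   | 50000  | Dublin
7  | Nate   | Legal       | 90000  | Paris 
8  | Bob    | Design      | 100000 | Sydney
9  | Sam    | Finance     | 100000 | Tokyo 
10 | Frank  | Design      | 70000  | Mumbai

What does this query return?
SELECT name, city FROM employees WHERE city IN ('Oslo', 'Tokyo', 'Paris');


Filtering: city IN ('Oslo', 'Tokyo', 'Paris')
Matching: 3 rows

3 rows:
Quinn, Paris
Nate, Paris
Sam, Tokyo


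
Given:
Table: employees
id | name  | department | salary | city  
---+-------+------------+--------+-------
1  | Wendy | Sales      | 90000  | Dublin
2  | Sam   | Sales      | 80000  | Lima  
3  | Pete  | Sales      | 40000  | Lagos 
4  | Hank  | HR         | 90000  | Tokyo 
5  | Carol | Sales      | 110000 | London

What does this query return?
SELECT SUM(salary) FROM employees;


SUM(salary) = 90000 + 80000 + 40000 + 90000 + 110000 = 410000

410000


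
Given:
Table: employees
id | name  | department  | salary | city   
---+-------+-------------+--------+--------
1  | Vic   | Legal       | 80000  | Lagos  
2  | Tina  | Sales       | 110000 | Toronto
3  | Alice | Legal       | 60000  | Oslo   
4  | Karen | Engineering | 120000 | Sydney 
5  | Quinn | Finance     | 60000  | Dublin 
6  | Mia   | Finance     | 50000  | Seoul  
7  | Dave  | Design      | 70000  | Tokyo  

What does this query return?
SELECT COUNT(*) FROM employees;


COUNT(*) counts all rows

7


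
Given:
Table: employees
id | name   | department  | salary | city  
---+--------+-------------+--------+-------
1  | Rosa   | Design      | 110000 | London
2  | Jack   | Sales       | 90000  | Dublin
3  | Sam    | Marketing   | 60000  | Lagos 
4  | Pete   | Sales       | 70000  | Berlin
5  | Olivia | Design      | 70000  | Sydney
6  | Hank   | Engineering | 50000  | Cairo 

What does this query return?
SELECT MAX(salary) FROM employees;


Salaries: 110000, 90000, 60000, 70000, 70000, 50000
MAX = 110000

110000


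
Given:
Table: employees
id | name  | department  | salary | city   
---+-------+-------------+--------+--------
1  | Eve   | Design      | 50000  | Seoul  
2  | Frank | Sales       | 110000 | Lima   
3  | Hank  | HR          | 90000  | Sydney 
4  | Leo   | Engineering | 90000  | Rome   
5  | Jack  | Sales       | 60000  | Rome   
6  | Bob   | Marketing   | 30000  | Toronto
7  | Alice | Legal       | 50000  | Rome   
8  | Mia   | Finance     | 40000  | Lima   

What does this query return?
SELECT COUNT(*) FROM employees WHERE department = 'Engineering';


Counting rows where department = 'Engineering'
  Leo -> MATCH


1


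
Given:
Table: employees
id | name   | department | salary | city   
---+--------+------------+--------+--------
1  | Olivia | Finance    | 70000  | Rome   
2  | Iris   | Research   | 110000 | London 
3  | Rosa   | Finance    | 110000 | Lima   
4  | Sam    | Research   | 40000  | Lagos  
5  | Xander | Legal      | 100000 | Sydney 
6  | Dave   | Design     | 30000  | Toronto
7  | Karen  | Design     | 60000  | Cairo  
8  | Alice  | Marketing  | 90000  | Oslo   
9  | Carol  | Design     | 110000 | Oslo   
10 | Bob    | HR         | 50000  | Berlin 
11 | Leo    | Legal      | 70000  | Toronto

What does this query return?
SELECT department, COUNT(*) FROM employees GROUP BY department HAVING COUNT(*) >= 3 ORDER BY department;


Groups with count >= 3:
  Design: 3 -> PASS
  Finance: 2 -> filtered out
  HR: 1 -> filtered out
  Legal: 2 -> filtered out
  Marketing: 1 -> filtered out
  Research: 2 -> filtered out


1 groups:
Design, 3


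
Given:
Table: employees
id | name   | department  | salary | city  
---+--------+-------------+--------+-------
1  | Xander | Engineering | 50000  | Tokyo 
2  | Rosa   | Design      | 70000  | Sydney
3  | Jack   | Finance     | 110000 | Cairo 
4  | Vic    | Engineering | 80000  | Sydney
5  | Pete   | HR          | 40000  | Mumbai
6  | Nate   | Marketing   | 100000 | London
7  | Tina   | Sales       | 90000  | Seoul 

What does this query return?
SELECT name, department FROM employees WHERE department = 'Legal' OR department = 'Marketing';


Filtering: department = 'Legal' OR 'Marketing'
Matching: 1 rows

1 rows:
Nate, Marketing


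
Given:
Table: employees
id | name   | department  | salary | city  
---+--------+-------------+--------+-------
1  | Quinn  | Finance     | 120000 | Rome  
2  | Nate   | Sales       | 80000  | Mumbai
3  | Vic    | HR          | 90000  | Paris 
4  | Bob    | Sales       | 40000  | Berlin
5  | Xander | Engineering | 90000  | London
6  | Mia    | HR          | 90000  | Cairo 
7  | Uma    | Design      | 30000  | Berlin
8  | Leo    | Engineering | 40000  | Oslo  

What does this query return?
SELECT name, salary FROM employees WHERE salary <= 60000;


Filtering: salary <= 60000
Matching: 3 rows

3 rows:
Bob, 40000
Uma, 30000
Leo, 40000


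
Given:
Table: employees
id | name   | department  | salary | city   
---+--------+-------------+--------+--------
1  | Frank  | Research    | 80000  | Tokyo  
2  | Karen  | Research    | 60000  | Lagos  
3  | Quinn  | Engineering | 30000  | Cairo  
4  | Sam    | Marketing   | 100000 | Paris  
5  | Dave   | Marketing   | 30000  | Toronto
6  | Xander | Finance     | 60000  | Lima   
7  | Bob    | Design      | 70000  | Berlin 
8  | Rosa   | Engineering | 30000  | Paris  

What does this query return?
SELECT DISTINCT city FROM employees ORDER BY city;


All 'city' values (row order): Tokyo, Lagos, Cairo, Paris, Toronto, Lima, Berlin, Paris
Removing duplicates leaves 7 unique value(s).

7 values:
Berlin
Cairo
Lagos
Lima
Paris
Tokyo
Toronto


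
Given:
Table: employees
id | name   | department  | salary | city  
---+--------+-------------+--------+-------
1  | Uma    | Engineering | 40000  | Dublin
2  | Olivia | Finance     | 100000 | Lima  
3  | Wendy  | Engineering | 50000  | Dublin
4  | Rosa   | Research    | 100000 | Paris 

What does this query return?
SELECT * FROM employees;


SELECT * returns all 4 rows with all columns

4 rows:
1, Uma, Engineering, 40000, Dublin
2, Olivia, Finance, 100000, Lima
3, Wendy, Engineering, 50000, Dublin
4, Rosa, Research, 100000, Paris


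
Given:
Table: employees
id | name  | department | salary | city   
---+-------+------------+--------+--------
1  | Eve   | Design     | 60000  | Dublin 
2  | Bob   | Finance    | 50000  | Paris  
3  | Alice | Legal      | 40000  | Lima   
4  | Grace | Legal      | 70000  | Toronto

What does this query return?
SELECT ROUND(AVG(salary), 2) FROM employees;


SUM(salary) = 220000
COUNT = 4
ROUND(AVG, 2) = ROUND(220000 / 4, 2) = 55000.0

55000.0


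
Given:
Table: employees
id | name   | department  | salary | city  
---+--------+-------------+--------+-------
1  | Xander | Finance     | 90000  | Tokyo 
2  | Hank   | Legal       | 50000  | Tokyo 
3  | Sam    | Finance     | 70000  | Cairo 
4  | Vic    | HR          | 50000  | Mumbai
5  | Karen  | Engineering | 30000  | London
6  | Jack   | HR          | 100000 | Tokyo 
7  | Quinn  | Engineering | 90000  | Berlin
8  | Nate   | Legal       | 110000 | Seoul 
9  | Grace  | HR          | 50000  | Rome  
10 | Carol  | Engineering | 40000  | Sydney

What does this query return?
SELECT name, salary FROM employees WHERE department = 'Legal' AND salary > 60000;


Filtering: department = 'Legal' AND salary > 60000
Matching: 1 rows

1 rows:
Nate, 110000


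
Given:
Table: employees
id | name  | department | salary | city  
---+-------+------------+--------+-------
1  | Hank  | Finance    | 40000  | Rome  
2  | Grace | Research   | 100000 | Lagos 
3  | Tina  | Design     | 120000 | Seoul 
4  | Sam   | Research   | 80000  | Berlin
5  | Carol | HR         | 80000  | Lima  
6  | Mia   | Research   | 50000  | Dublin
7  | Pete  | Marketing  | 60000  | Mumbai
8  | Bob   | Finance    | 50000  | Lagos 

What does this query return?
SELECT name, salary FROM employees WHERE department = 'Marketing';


Filtering: department = 'Marketing'
Matching rows: 1

1 rows:
Pete, 60000


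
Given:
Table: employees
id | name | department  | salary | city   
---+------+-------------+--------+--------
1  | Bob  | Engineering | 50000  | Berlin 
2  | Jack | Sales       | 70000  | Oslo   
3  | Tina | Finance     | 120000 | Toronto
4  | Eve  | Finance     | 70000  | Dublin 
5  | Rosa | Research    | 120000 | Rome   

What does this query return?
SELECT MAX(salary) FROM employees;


Salaries: 50000, 70000, 120000, 70000, 120000
MAX = 120000

120000


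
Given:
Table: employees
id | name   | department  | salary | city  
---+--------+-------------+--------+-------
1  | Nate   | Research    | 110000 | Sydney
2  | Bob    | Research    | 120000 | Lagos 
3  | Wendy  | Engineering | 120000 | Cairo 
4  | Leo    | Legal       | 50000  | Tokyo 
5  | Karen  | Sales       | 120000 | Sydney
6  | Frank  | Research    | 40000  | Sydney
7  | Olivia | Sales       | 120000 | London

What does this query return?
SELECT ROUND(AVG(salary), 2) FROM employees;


SUM(salary) = 680000
COUNT = 7
ROUND(AVG, 2) = ROUND(680000 / 7, 2) = 97142.86

97142.86


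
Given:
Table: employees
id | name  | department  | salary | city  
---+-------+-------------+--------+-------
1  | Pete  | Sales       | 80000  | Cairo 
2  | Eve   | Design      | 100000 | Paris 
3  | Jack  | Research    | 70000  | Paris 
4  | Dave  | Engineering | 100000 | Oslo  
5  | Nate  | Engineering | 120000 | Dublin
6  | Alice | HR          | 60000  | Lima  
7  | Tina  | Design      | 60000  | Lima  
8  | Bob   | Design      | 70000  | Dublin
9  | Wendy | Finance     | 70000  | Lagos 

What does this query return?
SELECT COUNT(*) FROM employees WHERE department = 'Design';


Counting rows where department = 'Design'
  Eve -> MATCH
  Tina -> MATCH
  Bob -> MATCH


3


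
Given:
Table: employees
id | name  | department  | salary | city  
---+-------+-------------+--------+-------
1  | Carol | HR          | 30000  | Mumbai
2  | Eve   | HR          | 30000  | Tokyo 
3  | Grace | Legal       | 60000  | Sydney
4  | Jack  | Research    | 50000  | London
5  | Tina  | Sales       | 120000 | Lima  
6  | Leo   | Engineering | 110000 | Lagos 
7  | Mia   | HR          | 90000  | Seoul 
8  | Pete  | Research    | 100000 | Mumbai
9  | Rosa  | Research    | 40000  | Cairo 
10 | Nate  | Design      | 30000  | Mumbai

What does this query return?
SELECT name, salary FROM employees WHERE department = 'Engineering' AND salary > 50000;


Filtering: department = 'Engineering' AND salary > 50000
Matching: 1 rows

1 rows:
Leo, 110000


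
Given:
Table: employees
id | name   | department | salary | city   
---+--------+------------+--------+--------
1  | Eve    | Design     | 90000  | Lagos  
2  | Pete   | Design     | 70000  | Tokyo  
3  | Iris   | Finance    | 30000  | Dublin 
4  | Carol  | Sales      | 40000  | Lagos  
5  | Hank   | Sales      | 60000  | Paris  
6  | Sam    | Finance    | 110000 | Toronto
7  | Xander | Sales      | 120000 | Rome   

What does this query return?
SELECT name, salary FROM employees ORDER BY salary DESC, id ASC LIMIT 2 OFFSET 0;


Sort by salary DESC (id ASC tiebreak), then skip 0 and take 2
Rows 1 through 2

2 rows:
Xander, 120000
Sam, 110000
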